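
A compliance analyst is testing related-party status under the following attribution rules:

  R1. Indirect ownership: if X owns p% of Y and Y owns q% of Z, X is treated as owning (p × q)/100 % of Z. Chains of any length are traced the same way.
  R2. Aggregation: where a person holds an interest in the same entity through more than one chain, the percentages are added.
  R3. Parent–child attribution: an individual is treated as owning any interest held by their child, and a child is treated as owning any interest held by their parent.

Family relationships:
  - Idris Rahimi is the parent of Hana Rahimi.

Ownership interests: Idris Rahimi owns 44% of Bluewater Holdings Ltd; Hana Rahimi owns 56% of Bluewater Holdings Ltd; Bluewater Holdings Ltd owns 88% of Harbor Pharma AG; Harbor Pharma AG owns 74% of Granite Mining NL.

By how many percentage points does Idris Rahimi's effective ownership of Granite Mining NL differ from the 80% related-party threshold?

14.88

By parent–child attribution (R3), Idris Rahimi is treated as also owning Hana Rahimi's interest in Bluewater Holdings Ltd, giving 44% + 56% = 100%.
Chain via Bluewater Holdings Ltd → Harbor Pharma AG (R1): 100% × 88% × 74% = 65.12% of Granite Mining NL.
65.12% falls short of the 80% threshold by 14.88 percentage points.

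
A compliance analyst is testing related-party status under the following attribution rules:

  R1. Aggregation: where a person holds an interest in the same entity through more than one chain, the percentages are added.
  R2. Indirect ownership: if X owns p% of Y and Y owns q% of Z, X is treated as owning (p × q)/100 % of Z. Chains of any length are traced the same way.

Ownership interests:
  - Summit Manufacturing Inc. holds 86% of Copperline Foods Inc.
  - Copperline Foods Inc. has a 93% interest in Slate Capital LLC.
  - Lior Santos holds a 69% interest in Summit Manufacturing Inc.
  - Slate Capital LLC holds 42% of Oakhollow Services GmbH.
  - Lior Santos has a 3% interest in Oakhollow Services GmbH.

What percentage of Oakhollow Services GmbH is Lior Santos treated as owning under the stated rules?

26.178204%

Chain via Summit Manufacturing Inc. → Copperline Foods Inc. → Slate Capital LLC (R2): 69% × 86% × 93% × 42% = 23.178204% of Oakhollow Services GmbH.
Direct interest in Oakhollow Services GmbH: 3%.
Aggregating (R1): 23.178204% + 3% = 26.178204%.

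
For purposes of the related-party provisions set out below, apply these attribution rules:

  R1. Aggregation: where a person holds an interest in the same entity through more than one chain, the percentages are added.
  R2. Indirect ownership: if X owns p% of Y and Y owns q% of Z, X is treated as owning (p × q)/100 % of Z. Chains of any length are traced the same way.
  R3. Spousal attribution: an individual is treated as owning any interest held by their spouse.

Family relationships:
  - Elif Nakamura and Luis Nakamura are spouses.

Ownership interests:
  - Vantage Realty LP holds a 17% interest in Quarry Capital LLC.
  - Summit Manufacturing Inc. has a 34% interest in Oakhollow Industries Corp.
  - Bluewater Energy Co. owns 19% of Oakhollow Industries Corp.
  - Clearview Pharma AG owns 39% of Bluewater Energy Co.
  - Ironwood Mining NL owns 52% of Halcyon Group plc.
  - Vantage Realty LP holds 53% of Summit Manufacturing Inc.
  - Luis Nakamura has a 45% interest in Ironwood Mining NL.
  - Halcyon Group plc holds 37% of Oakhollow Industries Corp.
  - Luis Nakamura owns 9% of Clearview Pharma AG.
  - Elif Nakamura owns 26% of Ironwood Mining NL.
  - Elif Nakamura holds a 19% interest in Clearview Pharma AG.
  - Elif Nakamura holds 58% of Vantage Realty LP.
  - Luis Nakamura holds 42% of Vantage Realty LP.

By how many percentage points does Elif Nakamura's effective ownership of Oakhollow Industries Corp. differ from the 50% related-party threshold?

By spousal attribution (R3), Elif Nakamura is treated as also owning Luis Nakamura's interest in Vantage Realty LP, giving 58% + 42% = 100%.
By spousal attribution (R3), Elif Nakamura is treated as also owning Luis Nakamura's interest in Ironwood Mining NL, giving 26% + 45% = 71%.
By spousal attribution (R3), Elif Nakamura is treated as also owning Luis Nakamura's interest in Clearview Pharma AG, giving 19% + 9% = 28%.
Chain via Vantage Realty LP → Summit Manufacturing Inc. (R2): 100% × 53% × 34% = 18.02% of Oakhollow Industries Corp.
Chain via Ironwood Mining NL → Halcyon Group plc (R2): 71% × 52% × 37% = 13.6604% of Oakhollow Industries Corp.
Chain via Clearview Pharma AG → Bluewater Energy Co. (R2): 28% × 39% × 19% = 2.0748% of Oakhollow Industries Corp.
Aggregating (R1): 18.02% + 13.6604% + 2.0748% = 33.7552%.
33.7552% falls short of the 50% threshold by 16.2448 percentage points.

16.2448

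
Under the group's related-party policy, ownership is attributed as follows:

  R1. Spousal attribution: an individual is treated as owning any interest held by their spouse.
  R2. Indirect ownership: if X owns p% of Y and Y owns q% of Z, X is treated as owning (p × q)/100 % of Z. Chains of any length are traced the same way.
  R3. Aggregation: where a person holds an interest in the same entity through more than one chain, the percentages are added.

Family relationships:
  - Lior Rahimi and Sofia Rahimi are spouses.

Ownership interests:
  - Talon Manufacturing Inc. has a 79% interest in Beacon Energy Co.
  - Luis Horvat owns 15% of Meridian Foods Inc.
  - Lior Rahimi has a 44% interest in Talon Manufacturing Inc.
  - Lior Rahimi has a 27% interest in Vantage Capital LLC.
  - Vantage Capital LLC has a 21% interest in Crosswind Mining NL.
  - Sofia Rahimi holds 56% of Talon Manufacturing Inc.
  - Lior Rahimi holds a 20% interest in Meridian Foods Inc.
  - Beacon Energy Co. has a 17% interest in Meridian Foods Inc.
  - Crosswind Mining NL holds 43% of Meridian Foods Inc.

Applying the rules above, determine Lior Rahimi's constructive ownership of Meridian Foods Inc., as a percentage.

35.8681%

By spousal attribution (R1), Lior Rahimi is treated as also owning Sofia Rahimi's interest in Talon Manufacturing Inc, giving 44% + 56% = 100%.
Chain via Vantage Capital LLC → Crosswind Mining NL (R2): 27% × 21% × 43% = 2.4381% of Meridian Foods Inc.
Chain via Talon Manufacturing Inc. → Beacon Energy Co. (R2): 100% × 79% × 17% = 13.43% of Meridian Foods Inc.
Direct interest in Meridian Foods Inc: 20%.
Aggregating (R3): 2.4381% + 13.43% + 20% = 35.8681%.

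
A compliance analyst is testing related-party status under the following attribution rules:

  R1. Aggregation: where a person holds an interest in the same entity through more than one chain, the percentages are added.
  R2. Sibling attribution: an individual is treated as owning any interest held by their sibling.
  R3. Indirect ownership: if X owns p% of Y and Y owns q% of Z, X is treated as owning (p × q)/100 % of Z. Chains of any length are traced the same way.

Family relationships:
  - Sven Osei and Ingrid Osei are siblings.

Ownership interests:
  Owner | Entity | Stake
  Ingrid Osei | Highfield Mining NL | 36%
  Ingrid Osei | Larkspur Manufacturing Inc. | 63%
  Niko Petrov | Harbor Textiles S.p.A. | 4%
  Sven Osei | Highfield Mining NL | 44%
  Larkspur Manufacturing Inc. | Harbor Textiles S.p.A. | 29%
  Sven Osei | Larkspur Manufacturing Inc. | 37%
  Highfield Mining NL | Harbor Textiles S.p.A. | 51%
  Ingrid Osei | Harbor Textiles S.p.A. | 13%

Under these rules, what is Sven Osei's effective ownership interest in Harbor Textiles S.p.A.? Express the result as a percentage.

By sibling attribution (R2), Sven Osei is treated as also owning Ingrid Osei's interest in Larkspur Manufacturing Inc, giving 37% + 63% = 100%.
By sibling attribution (R2), Sven Osei is treated as also owning Ingrid Osei's interest in Highfield Mining NL, giving 44% + 36% = 80%.
By sibling attribution (R2), Sven Osei is treated as owning Ingrid Osei's 13% interest in Harbor Textiles S.p.A.
Chain via Larkspur Manufacturing Inc. (R3): 100% × 29% = 29% of Harbor Textiles S.p.A.
Chain via Highfield Mining NL (R3): 80% × 51% = 40.8% of Harbor Textiles S.p.A.
Direct interest in Harbor Textiles S.p.A: 13%.
Aggregating (R1): 29% + 40.8% + 13% = 82.8%.

82.8%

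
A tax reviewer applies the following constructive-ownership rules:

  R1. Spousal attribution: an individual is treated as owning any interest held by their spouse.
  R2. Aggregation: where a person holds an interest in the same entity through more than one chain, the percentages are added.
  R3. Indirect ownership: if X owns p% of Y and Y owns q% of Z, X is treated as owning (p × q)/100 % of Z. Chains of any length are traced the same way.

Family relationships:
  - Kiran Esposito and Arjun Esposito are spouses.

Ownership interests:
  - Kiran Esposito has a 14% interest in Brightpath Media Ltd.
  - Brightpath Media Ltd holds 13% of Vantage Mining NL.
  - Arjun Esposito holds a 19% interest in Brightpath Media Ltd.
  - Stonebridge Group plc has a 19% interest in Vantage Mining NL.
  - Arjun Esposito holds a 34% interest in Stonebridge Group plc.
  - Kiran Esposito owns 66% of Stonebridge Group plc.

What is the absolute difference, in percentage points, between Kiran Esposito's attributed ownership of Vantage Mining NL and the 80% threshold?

56.71

By spousal attribution (R1), Kiran Esposito is treated as also owning Arjun Esposito's interest in Stonebridge Group plc, giving 66% + 34% = 100%.
By spousal attribution (R1), Kiran Esposito is treated as also owning Arjun Esposito's interest in Brightpath Media Ltd, giving 14% + 19% = 33%.
Chain via Stonebridge Group plc (R3): 100% × 19% = 19% of Vantage Mining NL.
Chain via Brightpath Media Ltd (R3): 33% × 13% = 4.29% of Vantage Mining NL.
Aggregating (R2): 19% + 4.29% = 23.29%.
23.29% falls short of the 80% threshold by 56.71 percentage points.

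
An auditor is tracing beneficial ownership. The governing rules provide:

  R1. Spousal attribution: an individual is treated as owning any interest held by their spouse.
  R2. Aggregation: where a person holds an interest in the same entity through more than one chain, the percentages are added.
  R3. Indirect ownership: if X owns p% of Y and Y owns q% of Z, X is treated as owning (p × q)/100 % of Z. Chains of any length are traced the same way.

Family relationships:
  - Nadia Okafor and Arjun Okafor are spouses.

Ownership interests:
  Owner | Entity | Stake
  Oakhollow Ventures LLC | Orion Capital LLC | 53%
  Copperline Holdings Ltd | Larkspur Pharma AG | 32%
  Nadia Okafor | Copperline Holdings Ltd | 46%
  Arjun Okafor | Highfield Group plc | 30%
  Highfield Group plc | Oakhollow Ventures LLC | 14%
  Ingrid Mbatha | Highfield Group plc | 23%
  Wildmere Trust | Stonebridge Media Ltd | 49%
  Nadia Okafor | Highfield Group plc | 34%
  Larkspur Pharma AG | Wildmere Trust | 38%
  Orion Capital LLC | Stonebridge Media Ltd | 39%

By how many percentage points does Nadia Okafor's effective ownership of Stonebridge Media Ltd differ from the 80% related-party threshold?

By spousal attribution (R1), Nadia Okafor is treated as also owning Arjun Okafor's interest in Highfield Group plc, giving 34% + 30% = 64%.
Chain via Copperline Holdings Ltd → Larkspur Pharma AG → Wildmere Trust (R3): 46% × 32% × 38% × 49% = 2.740864% of Stonebridge Media Ltd.
Chain via Highfield Group plc → Oakhollow Ventures LLC → Orion Capital LLC (R3): 64% × 14% × 53% × 39% = 1.852032% of Stonebridge Media Ltd.
Aggregating (R2): 2.740864% + 1.852032% = 4.592896%.
4.592896% falls short of the 80% threshold by 75.407104 percentage points.

75.407104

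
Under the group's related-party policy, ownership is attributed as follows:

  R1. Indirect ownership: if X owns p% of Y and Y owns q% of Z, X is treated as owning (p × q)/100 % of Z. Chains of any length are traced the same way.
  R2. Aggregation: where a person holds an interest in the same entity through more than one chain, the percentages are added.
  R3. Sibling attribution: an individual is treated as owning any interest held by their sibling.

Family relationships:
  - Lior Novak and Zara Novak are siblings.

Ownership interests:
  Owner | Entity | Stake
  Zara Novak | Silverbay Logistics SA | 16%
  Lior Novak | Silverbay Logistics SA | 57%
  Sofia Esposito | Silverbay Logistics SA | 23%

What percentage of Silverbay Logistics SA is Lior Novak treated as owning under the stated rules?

By sibling attribution (R3), Lior Novak is treated as also owning Zara Novak's interest in Silverbay Logistics SA, giving 57% + 16% = 73%.
Direct interest in Silverbay Logistics SA: 73%.

73%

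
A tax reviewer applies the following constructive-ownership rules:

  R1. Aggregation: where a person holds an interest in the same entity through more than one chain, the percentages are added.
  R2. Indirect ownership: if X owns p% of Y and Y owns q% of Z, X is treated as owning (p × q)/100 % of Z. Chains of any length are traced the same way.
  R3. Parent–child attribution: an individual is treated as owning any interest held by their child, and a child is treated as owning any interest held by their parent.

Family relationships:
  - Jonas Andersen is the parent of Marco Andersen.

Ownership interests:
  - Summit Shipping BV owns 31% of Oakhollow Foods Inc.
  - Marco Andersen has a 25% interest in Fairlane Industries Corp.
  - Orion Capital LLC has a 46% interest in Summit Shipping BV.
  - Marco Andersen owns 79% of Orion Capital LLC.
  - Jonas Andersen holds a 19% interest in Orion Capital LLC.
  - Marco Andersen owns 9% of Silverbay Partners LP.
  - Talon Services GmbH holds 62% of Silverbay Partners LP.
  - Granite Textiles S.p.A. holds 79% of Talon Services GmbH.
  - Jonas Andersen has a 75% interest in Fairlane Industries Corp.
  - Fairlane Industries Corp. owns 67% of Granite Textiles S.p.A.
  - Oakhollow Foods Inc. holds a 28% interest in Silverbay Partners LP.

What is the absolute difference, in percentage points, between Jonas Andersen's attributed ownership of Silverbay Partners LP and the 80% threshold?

34.270456

By parent–child attribution (R3), Jonas Andersen is treated as also owning Marco Andersen's interest in Orion Capital LLC, giving 19% + 79% = 98%.
By parent–child attribution (R3), Jonas Andersen is treated as also owning Marco Andersen's interest in Fairlane Industries Corp, giving 75% + 25% = 100%.
By parent–child attribution (R3), Jonas Andersen is treated as owning Marco Andersen's 9% interest in Silverbay Partners LP.
Chain via Orion Capital LLC → Summit Shipping BV → Oakhollow Foods Inc. (R2): 98% × 46% × 31% × 28% = 3.912944% of Silverbay Partners LP.
Chain via Fairlane Industries Corp. → Granite Textiles S.p.A. → Talon Services GmbH (R2): 100% × 67% × 79% × 62% = 32.8166% of Silverbay Partners LP.
Direct interest in Silverbay Partners LP: 9%.
Aggregating (R1): 3.912944% + 32.8166% + 9% = 45.729544%.
45.729544% falls short of the 80% threshold by 34.270456 percentage points.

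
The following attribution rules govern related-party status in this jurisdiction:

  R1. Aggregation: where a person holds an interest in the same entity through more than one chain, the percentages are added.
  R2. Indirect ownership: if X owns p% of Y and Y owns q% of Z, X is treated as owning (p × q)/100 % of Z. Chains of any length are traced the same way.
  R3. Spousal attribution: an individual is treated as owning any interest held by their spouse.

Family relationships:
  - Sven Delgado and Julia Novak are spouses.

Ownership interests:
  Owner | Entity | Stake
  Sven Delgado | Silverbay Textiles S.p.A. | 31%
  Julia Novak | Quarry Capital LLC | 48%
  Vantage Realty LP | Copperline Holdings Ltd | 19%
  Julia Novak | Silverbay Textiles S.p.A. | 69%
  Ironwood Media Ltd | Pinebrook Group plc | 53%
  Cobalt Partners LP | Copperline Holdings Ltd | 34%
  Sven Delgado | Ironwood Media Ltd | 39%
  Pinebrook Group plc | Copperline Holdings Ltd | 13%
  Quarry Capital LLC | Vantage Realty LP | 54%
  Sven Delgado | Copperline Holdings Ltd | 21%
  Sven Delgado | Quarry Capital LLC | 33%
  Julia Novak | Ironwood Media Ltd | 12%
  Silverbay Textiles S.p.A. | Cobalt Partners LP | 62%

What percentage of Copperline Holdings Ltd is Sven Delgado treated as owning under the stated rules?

53.9045%

By spousal attribution (R3), Sven Delgado is treated as also owning Julia Novak's interest in Ironwood Media Ltd, giving 39% + 12% = 51%.
By spousal attribution (R3), Sven Delgado is treated as also owning Julia Novak's interest in Silverbay Textiles S.p.A, giving 31% + 69% = 100%.
By spousal attribution (R3), Sven Delgado is treated as also owning Julia Novak's interest in Quarry Capital LLC, giving 33% + 48% = 81%.
Chain via Ironwood Media Ltd → Pinebrook Group plc (R2): 51% × 53% × 13% = 3.5139% of Copperline Holdings Ltd.
Chain via Silverbay Textiles S.p.A. → Cobalt Partners LP (R2): 100% × 62% × 34% = 21.08% of Copperline Holdings Ltd.
Chain via Quarry Capital LLC → Vantage Realty LP (R2): 81% × 54% × 19% = 8.3106% of Copperline Holdings Ltd.
Direct interest in Copperline Holdings Ltd: 21%.
Aggregating (R1): 3.5139% + 21.08% + 8.3106% + 21% = 53.9045%.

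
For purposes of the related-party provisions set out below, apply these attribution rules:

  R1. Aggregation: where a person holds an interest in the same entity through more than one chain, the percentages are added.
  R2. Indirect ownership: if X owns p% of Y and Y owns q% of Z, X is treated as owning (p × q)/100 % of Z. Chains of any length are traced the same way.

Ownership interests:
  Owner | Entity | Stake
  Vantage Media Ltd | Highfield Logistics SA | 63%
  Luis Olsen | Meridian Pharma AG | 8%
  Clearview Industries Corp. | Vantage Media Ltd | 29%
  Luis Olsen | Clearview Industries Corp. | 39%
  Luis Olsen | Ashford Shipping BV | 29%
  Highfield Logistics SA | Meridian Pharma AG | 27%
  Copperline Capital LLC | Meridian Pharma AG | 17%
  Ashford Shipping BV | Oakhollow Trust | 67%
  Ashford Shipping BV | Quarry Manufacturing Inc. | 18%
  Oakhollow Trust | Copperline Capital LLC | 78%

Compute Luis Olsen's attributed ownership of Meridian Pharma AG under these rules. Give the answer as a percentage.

Chain via Ashford Shipping BV → Oakhollow Trust → Copperline Capital LLC (R2): 29% × 67% × 78% × 17% = 2.576418% of Meridian Pharma AG.
Chain via Clearview Industries Corp. → Vantage Media Ltd → Highfield Logistics SA (R2): 39% × 29% × 63% × 27% = 1.923831% of Meridian Pharma AG.
Direct interest in Meridian Pharma AG: 8%.
Aggregating (R1): 2.576418% + 1.923831% + 8% = 12.500249%.

12.500249%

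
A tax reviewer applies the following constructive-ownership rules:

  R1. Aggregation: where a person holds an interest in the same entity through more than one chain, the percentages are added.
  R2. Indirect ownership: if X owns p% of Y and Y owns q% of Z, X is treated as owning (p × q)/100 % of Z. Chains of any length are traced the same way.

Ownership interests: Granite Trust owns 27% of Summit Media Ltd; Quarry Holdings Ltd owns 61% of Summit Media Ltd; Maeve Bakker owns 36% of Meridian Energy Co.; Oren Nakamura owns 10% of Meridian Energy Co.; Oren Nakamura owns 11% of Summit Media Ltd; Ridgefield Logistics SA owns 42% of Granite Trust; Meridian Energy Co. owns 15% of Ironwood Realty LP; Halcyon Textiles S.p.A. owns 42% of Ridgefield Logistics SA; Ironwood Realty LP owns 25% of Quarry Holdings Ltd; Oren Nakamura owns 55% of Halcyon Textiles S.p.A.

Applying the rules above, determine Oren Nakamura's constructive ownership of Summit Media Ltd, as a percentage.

13.84829%

Chain via Halcyon Textiles S.p.A. → Ridgefield Logistics SA → Granite Trust (R2): 55% × 42% × 42% × 27% = 2.61954% of Summit Media Ltd.
Chain via Meridian Energy Co. → Ironwood Realty LP → Quarry Holdings Ltd (R2): 10% × 15% × 25% × 61% = 0.22875% of Summit Media Ltd.
Direct interest in Summit Media Ltd: 11%.
Aggregating (R1): 2.61954% + 0.22875% + 11% = 13.84829%.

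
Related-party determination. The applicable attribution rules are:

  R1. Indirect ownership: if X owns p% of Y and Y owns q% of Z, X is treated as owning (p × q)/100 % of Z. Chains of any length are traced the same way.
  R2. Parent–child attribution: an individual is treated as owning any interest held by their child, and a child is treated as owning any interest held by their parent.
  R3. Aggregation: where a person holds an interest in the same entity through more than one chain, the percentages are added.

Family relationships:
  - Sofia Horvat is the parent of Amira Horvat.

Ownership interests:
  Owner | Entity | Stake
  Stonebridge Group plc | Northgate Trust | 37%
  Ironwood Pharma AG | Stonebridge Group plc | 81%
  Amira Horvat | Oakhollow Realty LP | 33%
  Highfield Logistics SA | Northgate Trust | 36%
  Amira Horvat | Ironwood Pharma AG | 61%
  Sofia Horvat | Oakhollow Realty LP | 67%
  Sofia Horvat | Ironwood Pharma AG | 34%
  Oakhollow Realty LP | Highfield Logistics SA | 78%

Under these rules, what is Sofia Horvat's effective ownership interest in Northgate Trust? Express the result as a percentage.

By parent–child attribution (R2), Sofia Horvat is treated as also owning Amira Horvat's interest in Ironwood Pharma AG, giving 34% + 61% = 95%.
By parent–child attribution (R2), Sofia Horvat is treated as also owning Amira Horvat's interest in Oakhollow Realty LP, giving 67% + 33% = 100%.
Chain via Ironwood Pharma AG → Stonebridge Group plc (R1): 95% × 81% × 37% = 28.4715% of Northgate Trust.
Chain via Oakhollow Realty LP → Highfield Logistics SA (R1): 100% × 78% × 36% = 28.08% of Northgate Trust.
Aggregating (R3): 28.4715% + 28.08% = 56.5515%.

56.5515%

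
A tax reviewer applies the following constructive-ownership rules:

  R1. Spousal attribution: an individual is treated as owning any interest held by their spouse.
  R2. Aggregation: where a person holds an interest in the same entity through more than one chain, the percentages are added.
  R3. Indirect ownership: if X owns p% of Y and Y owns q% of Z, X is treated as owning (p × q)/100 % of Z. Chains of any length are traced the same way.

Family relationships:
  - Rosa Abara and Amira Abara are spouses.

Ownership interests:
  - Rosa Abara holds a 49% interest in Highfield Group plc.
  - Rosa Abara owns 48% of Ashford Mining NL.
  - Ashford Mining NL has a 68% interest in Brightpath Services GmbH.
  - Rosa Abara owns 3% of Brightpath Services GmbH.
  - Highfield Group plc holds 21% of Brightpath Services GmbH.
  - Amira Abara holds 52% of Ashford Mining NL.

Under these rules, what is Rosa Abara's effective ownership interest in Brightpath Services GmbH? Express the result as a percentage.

By spousal attribution (R1), Rosa Abara is treated as also owning Amira Abara's interest in Ashford Mining NL, giving 48% + 52% = 100%.
Chain via Ashford Mining NL (R3): 100% × 68% = 68% of Brightpath Services GmbH.
Chain via Highfield Group plc (R3): 49% × 21% = 10.29% of Brightpath Services GmbH.
Direct interest in Brightpath Services GmbH: 3%.
Aggregating (R2): 68% + 10.29% + 3% = 81.29%.

81.29%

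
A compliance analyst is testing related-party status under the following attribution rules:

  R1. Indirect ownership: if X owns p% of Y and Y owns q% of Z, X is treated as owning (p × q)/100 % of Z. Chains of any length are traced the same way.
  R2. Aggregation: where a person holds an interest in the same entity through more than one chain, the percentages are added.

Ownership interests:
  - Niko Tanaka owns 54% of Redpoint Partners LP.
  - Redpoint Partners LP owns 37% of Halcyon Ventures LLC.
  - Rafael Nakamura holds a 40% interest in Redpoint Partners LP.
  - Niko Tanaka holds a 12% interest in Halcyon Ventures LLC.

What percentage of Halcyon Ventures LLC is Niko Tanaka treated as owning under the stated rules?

Chain via Redpoint Partners LP (R1): 54% × 37% = 19.98% of Halcyon Ventures LLC.
Direct interest in Halcyon Ventures LLC: 12%.
Aggregating (R2): 19.98% + 12% = 31.98%.

31.98%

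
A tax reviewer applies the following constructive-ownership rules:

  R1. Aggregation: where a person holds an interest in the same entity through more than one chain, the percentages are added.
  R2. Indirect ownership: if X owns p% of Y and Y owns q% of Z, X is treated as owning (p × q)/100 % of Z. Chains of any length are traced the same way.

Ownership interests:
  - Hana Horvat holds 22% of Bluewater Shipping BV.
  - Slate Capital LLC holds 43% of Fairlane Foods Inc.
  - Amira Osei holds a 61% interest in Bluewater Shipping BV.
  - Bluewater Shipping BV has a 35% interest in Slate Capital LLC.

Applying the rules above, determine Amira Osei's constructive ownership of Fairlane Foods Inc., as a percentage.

9.1805%

Chain via Bluewater Shipping BV → Slate Capital LLC (R2): 61% × 35% × 43% = 9.1805% of Fairlane Foods Inc.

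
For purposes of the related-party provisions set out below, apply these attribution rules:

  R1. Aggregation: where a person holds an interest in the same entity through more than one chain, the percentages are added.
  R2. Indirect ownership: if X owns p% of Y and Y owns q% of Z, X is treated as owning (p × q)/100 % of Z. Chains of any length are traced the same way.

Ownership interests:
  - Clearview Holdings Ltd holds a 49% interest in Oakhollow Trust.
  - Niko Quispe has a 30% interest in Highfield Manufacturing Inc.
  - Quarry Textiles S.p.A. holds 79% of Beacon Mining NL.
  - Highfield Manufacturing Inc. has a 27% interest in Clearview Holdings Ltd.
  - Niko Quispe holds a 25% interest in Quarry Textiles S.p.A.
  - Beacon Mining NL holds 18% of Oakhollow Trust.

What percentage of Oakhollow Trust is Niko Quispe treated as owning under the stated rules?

Chain via Highfield Manufacturing Inc. → Clearview Holdings Ltd (R2): 30% × 27% × 49% = 3.969% of Oakhollow Trust.
Chain via Quarry Textiles S.p.A. → Beacon Mining NL (R2): 25% × 79% × 18% = 3.555% of Oakhollow Trust.
Aggregating (R1): 3.969% + 3.555% = 7.524%.

7.524%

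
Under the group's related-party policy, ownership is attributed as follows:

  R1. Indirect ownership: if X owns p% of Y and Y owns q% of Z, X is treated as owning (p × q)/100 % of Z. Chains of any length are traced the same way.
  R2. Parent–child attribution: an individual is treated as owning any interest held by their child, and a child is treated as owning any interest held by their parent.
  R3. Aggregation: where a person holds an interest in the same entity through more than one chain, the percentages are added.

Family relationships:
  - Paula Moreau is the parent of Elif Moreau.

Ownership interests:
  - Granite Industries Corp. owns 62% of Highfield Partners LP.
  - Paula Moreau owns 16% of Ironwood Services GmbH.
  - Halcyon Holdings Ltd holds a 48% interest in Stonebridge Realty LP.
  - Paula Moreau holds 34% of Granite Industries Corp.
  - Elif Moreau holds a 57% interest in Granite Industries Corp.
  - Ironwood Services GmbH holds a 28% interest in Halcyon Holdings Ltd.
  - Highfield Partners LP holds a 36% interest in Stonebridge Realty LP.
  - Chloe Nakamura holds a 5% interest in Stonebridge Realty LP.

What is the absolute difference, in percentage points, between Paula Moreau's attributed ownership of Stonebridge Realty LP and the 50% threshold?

27.5384

By parent–child attribution (R2), Paula Moreau is treated as also owning Elif Moreau's interest in Granite Industries Corp, giving 34% + 57% = 91%.
Chain via Granite Industries Corp. → Highfield Partners LP (R1): 91% × 62% × 36% = 20.3112% of Stonebridge Realty LP.
Chain via Ironwood Services GmbH → Halcyon Holdings Ltd (R1): 16% × 28% × 48% = 2.1504% of Stonebridge Realty LP.
Aggregating (R3): 20.3112% + 2.1504% = 22.4616%.
22.4616% falls short of the 50% threshold by 27.5384 percentage points.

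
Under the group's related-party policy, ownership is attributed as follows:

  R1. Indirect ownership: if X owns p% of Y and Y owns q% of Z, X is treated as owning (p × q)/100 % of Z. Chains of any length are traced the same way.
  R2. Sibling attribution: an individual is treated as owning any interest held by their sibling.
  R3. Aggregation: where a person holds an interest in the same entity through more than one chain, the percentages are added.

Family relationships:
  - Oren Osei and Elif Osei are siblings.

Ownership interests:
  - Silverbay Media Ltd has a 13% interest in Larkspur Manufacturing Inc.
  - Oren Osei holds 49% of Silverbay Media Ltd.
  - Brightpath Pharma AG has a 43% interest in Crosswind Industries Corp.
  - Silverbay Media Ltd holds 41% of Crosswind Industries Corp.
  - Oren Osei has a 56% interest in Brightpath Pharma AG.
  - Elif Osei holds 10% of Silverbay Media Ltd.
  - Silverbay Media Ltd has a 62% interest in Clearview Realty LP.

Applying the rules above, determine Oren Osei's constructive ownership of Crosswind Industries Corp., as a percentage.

48.27%

By sibling attribution (R2), Oren Osei is treated as also owning Elif Osei's interest in Silverbay Media Ltd, giving 49% + 10% = 59%.
Chain via Brightpath Pharma AG (R1): 56% × 43% = 24.08% of Crosswind Industries Corp.
Chain via Silverbay Media Ltd (R1): 59% × 41% = 24.19% of Crosswind Industries Corp.
Aggregating (R3): 24.08% + 24.19% = 48.27%.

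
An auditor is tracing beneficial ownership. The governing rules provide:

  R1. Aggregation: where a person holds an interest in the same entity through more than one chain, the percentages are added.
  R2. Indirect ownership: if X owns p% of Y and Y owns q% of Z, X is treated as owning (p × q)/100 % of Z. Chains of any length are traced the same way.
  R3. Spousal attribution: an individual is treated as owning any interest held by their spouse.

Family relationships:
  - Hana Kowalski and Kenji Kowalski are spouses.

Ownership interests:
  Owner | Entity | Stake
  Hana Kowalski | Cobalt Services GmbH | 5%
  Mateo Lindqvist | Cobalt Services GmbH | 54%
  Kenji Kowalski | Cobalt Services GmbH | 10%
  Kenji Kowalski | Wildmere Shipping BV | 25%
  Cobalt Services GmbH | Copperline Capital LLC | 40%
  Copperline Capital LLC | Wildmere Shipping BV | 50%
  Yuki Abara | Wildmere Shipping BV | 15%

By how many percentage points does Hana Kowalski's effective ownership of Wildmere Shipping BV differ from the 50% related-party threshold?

22

By spousal attribution (R3), Hana Kowalski is treated as also owning Kenji Kowalski's interest in Cobalt Services GmbH, giving 5% + 10% = 15%.
By spousal attribution (R3), Hana Kowalski is treated as owning Kenji Kowalski's 25% interest in Wildmere Shipping BV.
Chain via Cobalt Services GmbH → Copperline Capital LLC (R2): 15% × 40% × 50% = 3% of Wildmere Shipping BV.
Direct interest in Wildmere Shipping BV: 25%.
Aggregating (R1): 3% + 25% = 28%.
28% falls short of the 50% threshold by 22 percentage points.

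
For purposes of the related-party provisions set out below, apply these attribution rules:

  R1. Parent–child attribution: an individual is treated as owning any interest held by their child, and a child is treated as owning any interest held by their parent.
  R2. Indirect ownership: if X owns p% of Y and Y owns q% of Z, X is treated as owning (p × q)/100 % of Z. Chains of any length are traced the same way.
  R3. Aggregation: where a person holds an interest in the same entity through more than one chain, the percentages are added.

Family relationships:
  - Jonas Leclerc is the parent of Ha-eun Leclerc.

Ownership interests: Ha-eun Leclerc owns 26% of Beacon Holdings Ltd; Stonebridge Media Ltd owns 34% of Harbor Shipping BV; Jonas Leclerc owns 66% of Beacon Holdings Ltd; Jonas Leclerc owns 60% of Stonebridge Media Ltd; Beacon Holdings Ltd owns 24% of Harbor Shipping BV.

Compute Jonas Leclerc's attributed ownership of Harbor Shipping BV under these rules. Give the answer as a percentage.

By parent–child attribution (R1), Jonas Leclerc is treated as also owning Ha-eun Leclerc's interest in Beacon Holdings Ltd, giving 66% + 26% = 92%.
Chain via Beacon Holdings Ltd (R2): 92% × 24% = 22.08% of Harbor Shipping BV.
Chain via Stonebridge Media Ltd (R2): 60% × 34% = 20.4% of Harbor Shipping BV.
Aggregating (R3): 22.08% + 20.4% = 42.48%.

42.48%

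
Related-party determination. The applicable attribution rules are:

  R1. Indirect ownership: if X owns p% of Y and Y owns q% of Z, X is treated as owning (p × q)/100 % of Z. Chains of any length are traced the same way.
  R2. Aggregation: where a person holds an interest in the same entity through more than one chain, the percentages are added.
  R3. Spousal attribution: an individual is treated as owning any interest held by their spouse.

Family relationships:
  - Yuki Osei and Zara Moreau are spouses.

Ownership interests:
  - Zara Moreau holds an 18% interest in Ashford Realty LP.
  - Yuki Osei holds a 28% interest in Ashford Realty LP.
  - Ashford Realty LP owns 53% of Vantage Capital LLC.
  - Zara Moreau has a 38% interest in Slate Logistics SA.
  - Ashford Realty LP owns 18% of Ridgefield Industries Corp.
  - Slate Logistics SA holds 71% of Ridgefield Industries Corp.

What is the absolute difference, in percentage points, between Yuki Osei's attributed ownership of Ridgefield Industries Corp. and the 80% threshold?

By spousal attribution (R3), Yuki Osei is treated as also owning Zara Moreau's interest in Ashford Realty LP, giving 28% + 18% = 46%.
By spousal attribution (R3), Yuki Osei is treated as owning Zara Moreau's 38% interest in Slate Logistics SA.
Chain via Ashford Realty LP (R1): 46% × 18% = 8.28% of Ridgefield Industries Corp.
Chain via Slate Logistics SA (R1): 38% × 71% = 26.98% of Ridgefield Industries Corp.
Aggregating (R2): 8.28% + 26.98% = 35.26%.
35.26% falls short of the 80% threshold by 44.74 percentage points.

44.74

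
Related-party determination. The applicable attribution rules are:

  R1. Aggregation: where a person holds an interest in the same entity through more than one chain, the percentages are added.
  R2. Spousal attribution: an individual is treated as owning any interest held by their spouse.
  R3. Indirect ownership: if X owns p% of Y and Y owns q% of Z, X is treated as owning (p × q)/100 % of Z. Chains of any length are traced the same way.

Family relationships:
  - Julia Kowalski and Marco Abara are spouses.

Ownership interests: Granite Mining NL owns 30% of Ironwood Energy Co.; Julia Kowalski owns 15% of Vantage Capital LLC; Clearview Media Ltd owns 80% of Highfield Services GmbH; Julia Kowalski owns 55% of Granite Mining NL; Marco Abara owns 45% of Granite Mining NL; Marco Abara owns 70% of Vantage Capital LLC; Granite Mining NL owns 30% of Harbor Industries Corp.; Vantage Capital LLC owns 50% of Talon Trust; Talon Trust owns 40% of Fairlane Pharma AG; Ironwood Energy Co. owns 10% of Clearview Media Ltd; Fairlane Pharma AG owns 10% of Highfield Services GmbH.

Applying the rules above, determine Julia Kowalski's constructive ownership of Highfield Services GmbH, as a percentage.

4.1%

By spousal attribution (R2), Julia Kowalski is treated as also owning Marco Abara's interest in Vantage Capital LLC, giving 15% + 70% = 85%.
By spousal attribution (R2), Julia Kowalski is treated as also owning Marco Abara's interest in Granite Mining NL, giving 55% + 45% = 100%.
Chain via Vantage Capital LLC → Talon Trust → Fairlane Pharma AG (R3): 85% × 50% × 40% × 10% = 1.7% of Highfield Services GmbH.
Chain via Granite Mining NL → Ironwood Energy Co. → Clearview Media Ltd (R3): 100% × 30% × 10% × 80% = 2.4% of Highfield Services GmbH.
Aggregating (R1): 1.7% + 2.4% = 4.1%.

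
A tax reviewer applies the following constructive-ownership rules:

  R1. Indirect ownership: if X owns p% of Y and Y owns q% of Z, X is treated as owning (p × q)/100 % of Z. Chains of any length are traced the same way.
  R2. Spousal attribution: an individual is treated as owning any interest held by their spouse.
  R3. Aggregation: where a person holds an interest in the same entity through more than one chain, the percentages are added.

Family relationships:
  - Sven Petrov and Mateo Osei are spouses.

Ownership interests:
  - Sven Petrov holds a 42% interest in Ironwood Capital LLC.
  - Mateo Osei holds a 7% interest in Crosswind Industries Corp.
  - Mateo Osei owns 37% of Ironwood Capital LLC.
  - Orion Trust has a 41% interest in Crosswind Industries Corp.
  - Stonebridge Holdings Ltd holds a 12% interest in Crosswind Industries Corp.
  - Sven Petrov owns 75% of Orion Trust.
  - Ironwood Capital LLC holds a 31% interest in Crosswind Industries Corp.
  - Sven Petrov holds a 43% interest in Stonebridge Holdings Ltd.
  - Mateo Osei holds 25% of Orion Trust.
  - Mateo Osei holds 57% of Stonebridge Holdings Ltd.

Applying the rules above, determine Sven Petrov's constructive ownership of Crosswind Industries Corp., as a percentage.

84.49%

By spousal attribution (R2), Sven Petrov is treated as also owning Mateo Osei's interest in Stonebridge Holdings Ltd, giving 43% + 57% = 100%.
By spousal attribution (R2), Sven Petrov is treated as also owning Mateo Osei's interest in Ironwood Capital LLC, giving 42% + 37% = 79%.
By spousal attribution (R2), Sven Petrov is treated as also owning Mateo Osei's interest in Orion Trust, giving 75% + 25% = 100%.
By spousal attribution (R2), Sven Petrov is treated as owning Mateo Osei's 7% interest in Crosswind Industries Corp.
Chain via Stonebridge Holdings Ltd (R1): 100% × 12% = 12% of Crosswind Industries Corp.
Chain via Ironwood Capital LLC (R1): 79% × 31% = 24.49% of Crosswind Industries Corp.
Chain via Orion Trust (R1): 100% × 41% = 41% of Crosswind Industries Corp.
Direct interest in Crosswind Industries Corp: 7%.
Aggregating (R3): 12% + 24.49% + 41% + 7% = 84.49%.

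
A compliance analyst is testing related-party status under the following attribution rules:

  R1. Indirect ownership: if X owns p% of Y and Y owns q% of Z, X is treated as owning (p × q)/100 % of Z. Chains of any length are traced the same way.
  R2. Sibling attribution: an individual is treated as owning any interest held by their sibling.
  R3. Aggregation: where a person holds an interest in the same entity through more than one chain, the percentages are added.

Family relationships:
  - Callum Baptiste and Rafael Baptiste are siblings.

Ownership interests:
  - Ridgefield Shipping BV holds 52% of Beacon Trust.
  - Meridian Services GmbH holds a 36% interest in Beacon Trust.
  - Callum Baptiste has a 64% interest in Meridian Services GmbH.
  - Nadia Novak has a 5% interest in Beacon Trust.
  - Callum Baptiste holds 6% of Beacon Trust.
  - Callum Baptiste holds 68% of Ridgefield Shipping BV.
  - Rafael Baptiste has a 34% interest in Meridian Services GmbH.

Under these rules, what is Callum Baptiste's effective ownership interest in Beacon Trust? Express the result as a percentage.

By sibling attribution (R2), Callum Baptiste is treated as also owning Rafael Baptiste's interest in Meridian Services GmbH, giving 64% + 34% = 98%.
Chain via Ridgefield Shipping BV (R1): 68% × 52% = 35.36% of Beacon Trust.
Chain via Meridian Services GmbH (R1): 98% × 36% = 35.28% of Beacon Trust.
Direct interest in Beacon Trust: 6%.
Aggregating (R3): 35.36% + 35.28% + 6% = 76.64%.

76.64%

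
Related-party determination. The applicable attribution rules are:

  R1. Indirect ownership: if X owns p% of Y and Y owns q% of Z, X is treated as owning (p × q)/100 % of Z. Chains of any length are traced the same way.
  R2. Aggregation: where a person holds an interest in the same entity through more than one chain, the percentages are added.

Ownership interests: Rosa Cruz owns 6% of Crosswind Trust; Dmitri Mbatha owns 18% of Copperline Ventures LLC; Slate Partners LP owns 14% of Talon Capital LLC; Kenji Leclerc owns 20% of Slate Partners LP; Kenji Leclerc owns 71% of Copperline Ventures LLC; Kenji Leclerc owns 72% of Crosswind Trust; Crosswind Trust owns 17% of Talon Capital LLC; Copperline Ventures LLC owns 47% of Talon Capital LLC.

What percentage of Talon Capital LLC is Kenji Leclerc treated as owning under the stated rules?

48.41%

Chain via Slate Partners LP (R1): 20% × 14% = 2.8% of Talon Capital LLC.
Chain via Crosswind Trust (R1): 72% × 17% = 12.24% of Talon Capital LLC.
Chain via Copperline Ventures LLC (R1): 71% × 47% = 33.37% of Talon Capital LLC.
Aggregating (R2): 2.8% + 12.24% + 33.37% = 48.41%.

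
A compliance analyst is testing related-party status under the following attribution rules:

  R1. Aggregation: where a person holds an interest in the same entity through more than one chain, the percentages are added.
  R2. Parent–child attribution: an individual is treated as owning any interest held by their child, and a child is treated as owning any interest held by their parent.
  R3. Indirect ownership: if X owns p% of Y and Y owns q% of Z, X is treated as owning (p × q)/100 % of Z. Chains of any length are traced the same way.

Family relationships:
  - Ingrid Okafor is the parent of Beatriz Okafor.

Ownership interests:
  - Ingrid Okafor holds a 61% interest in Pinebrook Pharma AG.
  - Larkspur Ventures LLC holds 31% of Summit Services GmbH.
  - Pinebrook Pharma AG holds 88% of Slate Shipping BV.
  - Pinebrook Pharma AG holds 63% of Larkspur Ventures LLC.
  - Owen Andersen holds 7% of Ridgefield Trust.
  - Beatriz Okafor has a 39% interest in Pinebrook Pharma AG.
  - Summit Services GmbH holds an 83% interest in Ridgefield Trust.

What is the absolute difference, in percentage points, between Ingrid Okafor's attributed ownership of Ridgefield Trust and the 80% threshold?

63.7901

By parent–child attribution (R2), Ingrid Okafor is treated as also owning Beatriz Okafor's interest in Pinebrook Pharma AG, giving 61% + 39% = 100%.
Chain via Pinebrook Pharma AG → Larkspur Ventures LLC → Summit Services GmbH (R3): 100% × 63% × 31% × 83% = 16.2099% of Ridgefield Trust.
16.2099% falls short of the 80% threshold by 63.7901 percentage points.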